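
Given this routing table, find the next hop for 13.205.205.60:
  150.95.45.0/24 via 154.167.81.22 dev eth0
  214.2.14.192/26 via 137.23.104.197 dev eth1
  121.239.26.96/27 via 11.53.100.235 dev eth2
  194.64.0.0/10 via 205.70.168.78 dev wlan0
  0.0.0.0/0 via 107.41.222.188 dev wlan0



Longest prefix match for 13.205.205.60:
  /24 150.95.45.0: no
  /26 214.2.14.192: no
  /27 121.239.26.96: no
  /10 194.64.0.0: no
  /0 0.0.0.0: MATCH
Selected: next-hop 107.41.222.188 via wlan0 (matched /0)


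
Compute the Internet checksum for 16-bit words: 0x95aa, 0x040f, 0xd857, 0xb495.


Sum all words (with carry folding):
+ 0x95aa = 0x95aa
+ 0x040f = 0x99b9
+ 0xd857 = 0x7211
+ 0xb495 = 0x26a7
One's complement: ~0x26a7
Checksum = 0xd958


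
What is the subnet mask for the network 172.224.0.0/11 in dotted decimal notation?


/11 means 11 network bits, 21 host bits
Binary: 11111111111000000000000000000000
Mask: 255.224.0.0


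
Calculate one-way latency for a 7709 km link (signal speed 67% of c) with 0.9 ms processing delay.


Speed = 0.67 * 3e5 km/s = 201000 km/s
Propagation delay = 7709 / 201000 = 0.0384 s = 38.3532 ms
Processing delay = 0.9 ms
Total one-way latency = 39.2532 ms


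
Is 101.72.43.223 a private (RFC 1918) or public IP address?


RFC 1918 private ranges:
  10.0.0.0/8 (10.0.0.0 - 10.255.255.255)
  172.16.0.0/12 (172.16.0.0 - 172.31.255.255)
  192.168.0.0/16 (192.168.0.0 - 192.168.255.255)
Public (not in any RFC 1918 range)


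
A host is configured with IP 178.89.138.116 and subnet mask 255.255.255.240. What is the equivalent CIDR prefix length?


Binary: 11111111.11111111.11111111.11110000
Count leading 1s
Prefix: /28


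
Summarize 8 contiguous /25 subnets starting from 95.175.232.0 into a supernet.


Original prefix: /25
Number of subnets: 8 = 2^3
New prefix = 25 - 3 = 22
Supernet: 95.175.232.0/22


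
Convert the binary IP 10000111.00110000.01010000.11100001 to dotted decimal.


10000111 = 135
00110000 = 48
01010000 = 80
11100001 = 225
IP: 135.48.80.225


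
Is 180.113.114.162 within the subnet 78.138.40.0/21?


Subnet network: 78.138.40.0
Test IP AND mask: 180.113.112.0
No, 180.113.114.162 is not in 78.138.40.0/21


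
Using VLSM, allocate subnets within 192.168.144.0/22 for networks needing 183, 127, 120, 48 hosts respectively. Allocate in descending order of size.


183 hosts -> /24 (254 usable): 192.168.144.0/24
127 hosts -> /24 (254 usable): 192.168.145.0/24
120 hosts -> /25 (126 usable): 192.168.146.0/25
48 hosts -> /26 (62 usable): 192.168.146.128/26
Allocation: 192.168.144.0/24 (183 hosts, 254 usable); 192.168.145.0/24 (127 hosts, 254 usable); 192.168.146.0/25 (120 hosts, 126 usable); 192.168.146.128/26 (48 hosts, 62 usable)


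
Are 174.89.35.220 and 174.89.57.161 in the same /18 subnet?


Mask: 255.255.192.0
174.89.35.220 AND mask = 174.89.0.0
174.89.57.161 AND mask = 174.89.0.0
Yes, same subnet (174.89.0.0)


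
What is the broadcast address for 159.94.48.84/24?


Network: 159.94.48.0/24
Host bits = 8
Set all host bits to 1:
Broadcast: 159.94.48.255


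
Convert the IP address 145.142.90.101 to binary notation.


145 = 10010001
142 = 10001110
90 = 01011010
101 = 01100101
Binary: 10010001.10001110.01011010.01100101


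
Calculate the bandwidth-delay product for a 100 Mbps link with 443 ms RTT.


BDP = bandwidth * RTT
= 100 Mbps * 443 ms
= 100 * 1e6 * 443 / 1000 bits
= 44300000 bits
= 5537500 bytes
= 5407.7148 KB
BDP = 44300000 bits (5537500 bytes)


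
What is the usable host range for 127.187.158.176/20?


Network: 127.187.144.0
Broadcast: 127.187.159.255
First usable = network + 1
Last usable = broadcast - 1
Range: 127.187.144.1 to 127.187.159.254


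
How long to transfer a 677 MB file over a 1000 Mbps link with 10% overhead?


Effective throughput = 1000 * (1 - 10/100) = 900 Mbps
File size in Mb = 677 * 8 = 5416 Mb
Time = 5416 / 900
Time = 6.0178 seconds


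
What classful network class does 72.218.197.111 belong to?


First octet: 72
Binary: 01001000
0xxxxxxx -> Class A (1-126)
Class A, default mask 255.0.0.0 (/8)


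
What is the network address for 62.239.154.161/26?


IP:   00111110.11101111.10011010.10100001
Mask: 11111111.11111111.11111111.11000000
AND operation:
Net:  00111110.11101111.10011010.10000000
Network: 62.239.154.128/26


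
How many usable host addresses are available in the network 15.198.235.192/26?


Host bits = 32 - 26 = 6
Total addresses = 2^6 = 64
Usable = total - 2 (network and broadcast)
Usable hosts: 62


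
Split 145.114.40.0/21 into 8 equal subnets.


New prefix = 21 + 3 = 24
Each subnet has 256 addresses
  145.114.40.0/24
  145.114.41.0/24
  145.114.42.0/24
  145.114.43.0/24
  145.114.44.0/24
  145.114.45.0/24
  145.114.46.0/24
  145.114.47.0/24
Subnets: 145.114.40.0/24, 145.114.41.0/24, 145.114.42.0/24, 145.114.43.0/24, 145.114.44.0/24, 145.114.45.0/24, 145.114.46.0/24, 145.114.47.0/24


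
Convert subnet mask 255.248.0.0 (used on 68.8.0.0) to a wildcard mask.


Subnet mask: 255.248.0.0
Wildcard = 255.255.255.255 - subnet mask
255 - 255 = 0
255 - 248 = 7
255 - 0 = 255
255 - 0 = 255
Wildcard: 0.7.255.255


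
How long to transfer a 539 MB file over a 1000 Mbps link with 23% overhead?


Effective throughput = 1000 * (1 - 23/100) = 770 Mbps
File size in Mb = 539 * 8 = 4312 Mb
Time = 4312 / 770
Time = 5.6 seconds


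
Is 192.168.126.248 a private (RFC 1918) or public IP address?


RFC 1918 private ranges:
  10.0.0.0/8 (10.0.0.0 - 10.255.255.255)
  172.16.0.0/12 (172.16.0.0 - 172.31.255.255)
  192.168.0.0/16 (192.168.0.0 - 192.168.255.255)
Private (in 192.168.0.0/16)


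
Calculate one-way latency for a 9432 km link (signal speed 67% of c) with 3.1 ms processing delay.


Speed = 0.67 * 3e5 km/s = 201000 km/s
Propagation delay = 9432 / 201000 = 0.0469 s = 46.9254 ms
Processing delay = 3.1 ms
Total one-way latency = 50.0254 ms


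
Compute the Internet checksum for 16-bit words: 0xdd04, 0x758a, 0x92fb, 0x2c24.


Sum all words (with carry folding):
+ 0xdd04 = 0xdd04
+ 0x758a = 0x528f
+ 0x92fb = 0xe58a
+ 0x2c24 = 0x11af
One's complement: ~0x11af
Checksum = 0xee50


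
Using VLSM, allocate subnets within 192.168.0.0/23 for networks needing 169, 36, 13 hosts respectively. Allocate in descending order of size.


169 hosts -> /24 (254 usable): 192.168.0.0/24
36 hosts -> /26 (62 usable): 192.168.1.0/26
13 hosts -> /28 (14 usable): 192.168.1.64/28
Allocation: 192.168.0.0/24 (169 hosts, 254 usable); 192.168.1.0/26 (36 hosts, 62 usable); 192.168.1.64/28 (13 hosts, 14 usable)


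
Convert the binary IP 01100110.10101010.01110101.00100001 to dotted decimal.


01100110 = 102
10101010 = 170
01110101 = 117
00100001 = 33
IP: 102.170.117.33


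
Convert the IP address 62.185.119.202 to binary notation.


62 = 00111110
185 = 10111001
119 = 01110111
202 = 11001010
Binary: 00111110.10111001.01110111.11001010


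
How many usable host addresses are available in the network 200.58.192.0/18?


Host bits = 32 - 18 = 14
Total addresses = 2^14 = 16384
Usable = total - 2 (network and broadcast)
Usable hosts: 16382


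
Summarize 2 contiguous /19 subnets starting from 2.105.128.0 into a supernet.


Original prefix: /19
Number of subnets: 2 = 2^1
New prefix = 19 - 1 = 18
Supernet: 2.105.128.0/18


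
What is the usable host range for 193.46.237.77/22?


Network: 193.46.236.0
Broadcast: 193.46.239.255
First usable = network + 1
Last usable = broadcast - 1
Range: 193.46.236.1 to 193.46.239.254


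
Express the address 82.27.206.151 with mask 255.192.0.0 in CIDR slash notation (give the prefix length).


Binary: 11111111.11000000.00000000.00000000
Count leading 1s
Prefix: /10


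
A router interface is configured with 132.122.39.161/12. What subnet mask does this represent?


/12 means 12 network bits, 20 host bits
Binary: 11111111111100000000000000000000
Mask: 255.240.0.0


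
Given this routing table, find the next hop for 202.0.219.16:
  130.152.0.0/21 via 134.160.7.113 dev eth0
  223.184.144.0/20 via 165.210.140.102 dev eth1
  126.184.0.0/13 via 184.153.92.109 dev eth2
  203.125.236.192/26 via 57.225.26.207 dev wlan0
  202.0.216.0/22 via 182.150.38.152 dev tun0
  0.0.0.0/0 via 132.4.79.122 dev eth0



Longest prefix match for 202.0.219.16:
  /21 130.152.0.0: no
  /20 223.184.144.0: no
  /13 126.184.0.0: no
  /26 203.125.236.192: no
  /22 202.0.216.0: MATCH
  /0 0.0.0.0: MATCH
Selected: next-hop 182.150.38.152 via tun0 (matched /22)


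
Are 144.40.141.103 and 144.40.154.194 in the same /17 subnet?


Mask: 255.255.128.0
144.40.141.103 AND mask = 144.40.128.0
144.40.154.194 AND mask = 144.40.128.0
Yes, same subnet (144.40.128.0)


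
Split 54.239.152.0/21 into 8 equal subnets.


New prefix = 21 + 3 = 24
Each subnet has 256 addresses
  54.239.152.0/24
  54.239.153.0/24
  54.239.154.0/24
  54.239.155.0/24
  54.239.156.0/24
  54.239.157.0/24
  54.239.158.0/24
  54.239.159.0/24
Subnets: 54.239.152.0/24, 54.239.153.0/24, 54.239.154.0/24, 54.239.155.0/24, 54.239.156.0/24, 54.239.157.0/24, 54.239.158.0/24, 54.239.159.0/24


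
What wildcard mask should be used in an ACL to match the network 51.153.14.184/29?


Subnet mask: 255.255.255.248
Wildcard = 255.255.255.255 - subnet mask
255 - 255 = 0
255 - 255 = 0
255 - 255 = 0
255 - 248 = 7
Wildcard: 0.0.0.7


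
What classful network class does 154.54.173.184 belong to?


First octet: 154
Binary: 10011010
10xxxxxx -> Class B (128-191)
Class B, default mask 255.255.0.0 (/16)


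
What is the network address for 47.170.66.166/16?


IP:   00101111.10101010.01000010.10100110
Mask: 11111111.11111111.00000000.00000000
AND operation:
Net:  00101111.10101010.00000000.00000000
Network: 47.170.0.0/16


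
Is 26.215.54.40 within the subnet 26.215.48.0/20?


Subnet network: 26.215.48.0
Test IP AND mask: 26.215.48.0
Yes, 26.215.54.40 is in 26.215.48.0/20


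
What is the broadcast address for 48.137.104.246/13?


Network: 48.136.0.0/13
Host bits = 19
Set all host bits to 1:
Broadcast: 48.143.255.255


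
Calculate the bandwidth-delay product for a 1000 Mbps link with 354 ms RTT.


BDP = bandwidth * RTT
= 1000 Mbps * 354 ms
= 1000 * 1e6 * 354 / 1000 bits
= 354000000 bits
= 44250000 bytes
= 43212.8906 KB
BDP = 354000000 bits (44250000 bytes)


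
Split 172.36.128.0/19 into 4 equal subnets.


New prefix = 19 + 2 = 21
Each subnet has 2048 addresses
  172.36.128.0/21
  172.36.136.0/21
  172.36.144.0/21
  172.36.152.0/21
Subnets: 172.36.128.0/21, 172.36.136.0/21, 172.36.144.0/21, 172.36.152.0/21


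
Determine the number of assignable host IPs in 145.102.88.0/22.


Host bits = 32 - 22 = 10
Total addresses = 2^10 = 1024
Usable = total - 2 (network and broadcast)
Usable hosts: 1022


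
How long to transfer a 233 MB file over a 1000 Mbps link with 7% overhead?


Effective throughput = 1000 * (1 - 7/100) = 930.0 Mbps
File size in Mb = 233 * 8 = 1864 Mb
Time = 1864 / 930.0
Time = 2.0043 seconds


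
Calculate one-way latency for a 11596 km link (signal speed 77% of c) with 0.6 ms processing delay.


Speed = 0.77 * 3e5 km/s = 231000 km/s
Propagation delay = 11596 / 231000 = 0.0502 s = 50.1991 ms
Processing delay = 0.6 ms
Total one-way latency = 50.7991 ms


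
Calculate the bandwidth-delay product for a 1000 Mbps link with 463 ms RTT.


BDP = bandwidth * RTT
= 1000 Mbps * 463 ms
= 1000 * 1e6 * 463 / 1000 bits
= 463000000 bits
= 57875000 bytes
= 56518.5547 KB
BDP = 463000000 bits (57875000 bytes)


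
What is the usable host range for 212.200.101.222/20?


Network: 212.200.96.0
Broadcast: 212.200.111.255
First usable = network + 1
Last usable = broadcast - 1
Range: 212.200.96.1 to 212.200.111.254


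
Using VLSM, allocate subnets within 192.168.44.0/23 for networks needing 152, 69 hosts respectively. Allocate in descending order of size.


152 hosts -> /24 (254 usable): 192.168.44.0/24
69 hosts -> /25 (126 usable): 192.168.45.0/25
Allocation: 192.168.44.0/24 (152 hosts, 254 usable); 192.168.45.0/25 (69 hosts, 126 usable)


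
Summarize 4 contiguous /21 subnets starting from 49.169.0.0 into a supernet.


Original prefix: /21
Number of subnets: 4 = 2^2
New prefix = 21 - 2 = 19
Supernet: 49.169.0.0/19


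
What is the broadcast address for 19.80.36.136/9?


Network: 19.0.0.0/9
Host bits = 23
Set all host bits to 1:
Broadcast: 19.127.255.255


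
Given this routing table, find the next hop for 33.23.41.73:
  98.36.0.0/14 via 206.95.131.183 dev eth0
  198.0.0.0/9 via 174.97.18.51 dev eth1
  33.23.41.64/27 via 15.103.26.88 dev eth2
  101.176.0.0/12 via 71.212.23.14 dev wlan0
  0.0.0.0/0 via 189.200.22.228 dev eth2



Longest prefix match for 33.23.41.73:
  /14 98.36.0.0: no
  /9 198.0.0.0: no
  /27 33.23.41.64: MATCH
  /12 101.176.0.0: no
  /0 0.0.0.0: MATCH
Selected: next-hop 15.103.26.88 via eth2 (matched /27)


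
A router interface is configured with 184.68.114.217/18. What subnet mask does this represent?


/18 means 18 network bits, 14 host bits
Binary: 11111111111111111100000000000000
Mask: 255.255.192.0


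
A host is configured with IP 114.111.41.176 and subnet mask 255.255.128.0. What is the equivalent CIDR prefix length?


Binary: 11111111.11111111.10000000.00000000
Count leading 1s
Prefix: /17


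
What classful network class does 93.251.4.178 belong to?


First octet: 93
Binary: 01011101
0xxxxxxx -> Class A (1-126)
Class A, default mask 255.0.0.0 (/8)


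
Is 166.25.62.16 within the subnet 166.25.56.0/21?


Subnet network: 166.25.56.0
Test IP AND mask: 166.25.56.0
Yes, 166.25.62.16 is in 166.25.56.0/21


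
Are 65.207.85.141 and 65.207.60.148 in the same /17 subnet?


Mask: 255.255.128.0
65.207.85.141 AND mask = 65.207.0.0
65.207.60.148 AND mask = 65.207.0.0
Yes, same subnet (65.207.0.0)


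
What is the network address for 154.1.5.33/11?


IP:   10011010.00000001.00000101.00100001
Mask: 11111111.11100000.00000000.00000000
AND operation:
Net:  10011010.00000000.00000000.00000000
Network: 154.0.0.0/11


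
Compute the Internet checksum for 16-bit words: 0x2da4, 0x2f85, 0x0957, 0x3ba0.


Sum all words (with carry folding):
+ 0x2da4 = 0x2da4
+ 0x2f85 = 0x5d29
+ 0x0957 = 0x6680
+ 0x3ba0 = 0xa220
One's complement: ~0xa220
Checksum = 0x5ddf


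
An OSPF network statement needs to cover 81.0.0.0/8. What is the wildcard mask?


Subnet mask: 255.0.0.0
Wildcard = 255.255.255.255 - subnet mask
255 - 255 = 0
255 - 0 = 255
255 - 0 = 255
255 - 0 = 255
Wildcard: 0.255.255.255


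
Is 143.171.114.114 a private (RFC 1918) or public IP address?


RFC 1918 private ranges:
  10.0.0.0/8 (10.0.0.0 - 10.255.255.255)
  172.16.0.0/12 (172.16.0.0 - 172.31.255.255)
  192.168.0.0/16 (192.168.0.0 - 192.168.255.255)
Public (not in any RFC 1918 range)


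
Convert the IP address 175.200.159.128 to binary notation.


175 = 10101111
200 = 11001000
159 = 10011111
128 = 10000000
Binary: 10101111.11001000.10011111.10000000


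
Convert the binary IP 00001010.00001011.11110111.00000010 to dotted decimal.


00001010 = 10
00001011 = 11
11110111 = 247
00000010 = 2
IP: 10.11.247.2


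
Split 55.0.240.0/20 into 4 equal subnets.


New prefix = 20 + 2 = 22
Each subnet has 1024 addresses
  55.0.240.0/22
  55.0.244.0/22
  55.0.248.0/22
  55.0.252.0/22
Subnets: 55.0.240.0/22, 55.0.244.0/22, 55.0.248.0/22, 55.0.252.0/22


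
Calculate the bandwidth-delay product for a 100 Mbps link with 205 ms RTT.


BDP = bandwidth * RTT
= 100 Mbps * 205 ms
= 100 * 1e6 * 205 / 1000 bits
= 20500000 bits
= 2562500 bytes
= 2502.4414 KB
BDP = 20500000 bits (2562500 bytes)


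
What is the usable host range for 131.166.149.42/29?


Network: 131.166.149.40
Broadcast: 131.166.149.47
First usable = network + 1
Last usable = broadcast - 1
Range: 131.166.149.41 to 131.166.149.46


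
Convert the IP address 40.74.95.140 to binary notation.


40 = 00101000
74 = 01001010
95 = 01011111
140 = 10001100
Binary: 00101000.01001010.01011111.10001100


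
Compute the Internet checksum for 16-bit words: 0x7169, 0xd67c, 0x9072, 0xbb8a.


Sum all words (with carry folding):
+ 0x7169 = 0x7169
+ 0xd67c = 0x47e6
+ 0x9072 = 0xd858
+ 0xbb8a = 0x93e3
One's complement: ~0x93e3
Checksum = 0x6c1c


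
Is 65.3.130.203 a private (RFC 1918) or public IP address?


RFC 1918 private ranges:
  10.0.0.0/8 (10.0.0.0 - 10.255.255.255)
  172.16.0.0/12 (172.16.0.0 - 172.31.255.255)
  192.168.0.0/16 (192.168.0.0 - 192.168.255.255)
Public (not in any RFC 1918 range)


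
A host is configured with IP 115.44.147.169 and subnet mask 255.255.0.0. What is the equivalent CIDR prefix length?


Binary: 11111111.11111111.00000000.00000000
Count leading 1s
Prefix: /16


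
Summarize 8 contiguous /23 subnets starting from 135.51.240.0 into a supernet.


Original prefix: /23
Number of subnets: 8 = 2^3
New prefix = 23 - 3 = 20
Supernet: 135.51.240.0/20


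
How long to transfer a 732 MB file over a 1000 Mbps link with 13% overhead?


Effective throughput = 1000 * (1 - 13/100) = 870 Mbps
File size in Mb = 732 * 8 = 5856 Mb
Time = 5856 / 870
Time = 6.731 seconds


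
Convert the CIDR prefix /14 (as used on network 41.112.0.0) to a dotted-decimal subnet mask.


/14 means 14 network bits, 18 host bits
Binary: 11111111111111000000000000000000
Mask: 255.252.0.0


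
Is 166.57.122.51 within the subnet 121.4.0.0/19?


Subnet network: 121.4.0.0
Test IP AND mask: 166.57.96.0
No, 166.57.122.51 is not in 121.4.0.0/19


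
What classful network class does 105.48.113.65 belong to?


First octet: 105
Binary: 01101001
0xxxxxxx -> Class A (1-126)
Class A, default mask 255.0.0.0 (/8)


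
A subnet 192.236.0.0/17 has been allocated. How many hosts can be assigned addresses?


Host bits = 32 - 17 = 15
Total addresses = 2^15 = 32768
Usable = total - 2 (network and broadcast)
Usable hosts: 32766


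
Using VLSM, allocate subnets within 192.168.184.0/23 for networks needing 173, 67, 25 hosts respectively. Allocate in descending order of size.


173 hosts -> /24 (254 usable): 192.168.184.0/24
67 hosts -> /25 (126 usable): 192.168.185.0/25
25 hosts -> /27 (30 usable): 192.168.185.128/27
Allocation: 192.168.184.0/24 (173 hosts, 254 usable); 192.168.185.0/25 (67 hosts, 126 usable); 192.168.185.128/27 (25 hosts, 30 usable)


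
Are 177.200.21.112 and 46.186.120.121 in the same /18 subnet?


Mask: 255.255.192.0
177.200.21.112 AND mask = 177.200.0.0
46.186.120.121 AND mask = 46.186.64.0
No, different subnets (177.200.0.0 vs 46.186.64.0)


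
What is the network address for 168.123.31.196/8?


IP:   10101000.01111011.00011111.11000100
Mask: 11111111.00000000.00000000.00000000
AND operation:
Net:  10101000.00000000.00000000.00000000
Network: 168.0.0.0/8


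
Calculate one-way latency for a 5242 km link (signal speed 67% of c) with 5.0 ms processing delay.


Speed = 0.67 * 3e5 km/s = 201000 km/s
Propagation delay = 5242 / 201000 = 0.0261 s = 26.0796 ms
Processing delay = 5.0 ms
Total one-way latency = 31.0796 ms


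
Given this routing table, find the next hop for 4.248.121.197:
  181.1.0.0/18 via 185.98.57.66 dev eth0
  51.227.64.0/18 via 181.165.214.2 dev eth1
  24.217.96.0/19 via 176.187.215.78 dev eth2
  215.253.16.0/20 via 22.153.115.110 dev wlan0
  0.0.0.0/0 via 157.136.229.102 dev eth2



Longest prefix match for 4.248.121.197:
  /18 181.1.0.0: no
  /18 51.227.64.0: no
  /19 24.217.96.0: no
  /20 215.253.16.0: no
  /0 0.0.0.0: MATCH
Selected: next-hop 157.136.229.102 via eth2 (matched /0)


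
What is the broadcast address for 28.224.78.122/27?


Network: 28.224.78.96/27
Host bits = 5
Set all host bits to 1:
Broadcast: 28.224.78.127


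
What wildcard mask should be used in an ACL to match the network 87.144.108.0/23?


Subnet mask: 255.255.254.0
Wildcard = 255.255.255.255 - subnet mask
255 - 255 = 0
255 - 255 = 0
255 - 254 = 1
255 - 0 = 255
Wildcard: 0.0.1.255


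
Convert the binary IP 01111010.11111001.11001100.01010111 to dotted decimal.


01111010 = 122
11111001 = 249
11001100 = 204
01010111 = 87
IP: 122.249.204.87


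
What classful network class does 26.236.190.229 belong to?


First octet: 26
Binary: 00011010
0xxxxxxx -> Class A (1-126)
Class A, default mask 255.0.0.0 (/8)


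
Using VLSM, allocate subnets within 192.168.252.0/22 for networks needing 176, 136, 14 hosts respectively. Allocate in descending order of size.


176 hosts -> /24 (254 usable): 192.168.252.0/24
136 hosts -> /24 (254 usable): 192.168.253.0/24
14 hosts -> /28 (14 usable): 192.168.254.0/28
Allocation: 192.168.252.0/24 (176 hosts, 254 usable); 192.168.253.0/24 (136 hosts, 254 usable); 192.168.254.0/28 (14 hosts, 14 usable)


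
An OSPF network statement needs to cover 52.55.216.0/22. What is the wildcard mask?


Subnet mask: 255.255.252.0
Wildcard = 255.255.255.255 - subnet mask
255 - 255 = 0
255 - 255 = 0
255 - 252 = 3
255 - 0 = 255
Wildcard: 0.0.3.255


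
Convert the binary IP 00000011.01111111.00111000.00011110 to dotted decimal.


00000011 = 3
01111111 = 127
00111000 = 56
00011110 = 30
IP: 3.127.56.30


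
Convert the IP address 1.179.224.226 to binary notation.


1 = 00000001
179 = 10110011
224 = 11100000
226 = 11100010
Binary: 00000001.10110011.11100000.11100010


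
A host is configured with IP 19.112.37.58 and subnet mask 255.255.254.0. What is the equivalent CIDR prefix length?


Binary: 11111111.11111111.11111110.00000000
Count leading 1s
Prefix: /23


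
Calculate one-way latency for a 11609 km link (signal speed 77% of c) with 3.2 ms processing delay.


Speed = 0.77 * 3e5 km/s = 231000 km/s
Propagation delay = 11609 / 231000 = 0.0503 s = 50.2554 ms
Processing delay = 3.2 ms
Total one-way latency = 53.4554 ms


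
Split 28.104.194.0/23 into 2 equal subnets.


New prefix = 23 + 1 = 24
Each subnet has 256 addresses
  28.104.194.0/24
  28.104.195.0/24
Subnets: 28.104.194.0/24, 28.104.195.0/24


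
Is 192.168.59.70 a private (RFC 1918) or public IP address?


RFC 1918 private ranges:
  10.0.0.0/8 (10.0.0.0 - 10.255.255.255)
  172.16.0.0/12 (172.16.0.0 - 172.31.255.255)
  192.168.0.0/16 (192.168.0.0 - 192.168.255.255)
Private (in 192.168.0.0/16)


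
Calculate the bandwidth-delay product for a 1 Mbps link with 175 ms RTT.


BDP = bandwidth * RTT
= 1 Mbps * 175 ms
= 1 * 1e6 * 175 / 1000 bits
= 175000 bits
= 21875 bytes
= 21.3623 KB
BDP = 175000 bits (21875 bytes)


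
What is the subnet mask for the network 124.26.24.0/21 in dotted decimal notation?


/21 means 21 network bits, 11 host bits
Binary: 11111111111111111111100000000000
Mask: 255.255.248.0


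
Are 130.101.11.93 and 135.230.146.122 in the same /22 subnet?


Mask: 255.255.252.0
130.101.11.93 AND mask = 130.101.8.0
135.230.146.122 AND mask = 135.230.144.0
No, different subnets (130.101.8.0 vs 135.230.144.0)


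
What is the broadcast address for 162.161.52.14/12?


Network: 162.160.0.0/12
Host bits = 20
Set all host bits to 1:
Broadcast: 162.175.255.255


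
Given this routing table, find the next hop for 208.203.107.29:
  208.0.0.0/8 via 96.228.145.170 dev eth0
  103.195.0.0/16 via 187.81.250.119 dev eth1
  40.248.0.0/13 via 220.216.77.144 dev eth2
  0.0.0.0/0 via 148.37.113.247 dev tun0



Longest prefix match for 208.203.107.29:
  /8 208.0.0.0: MATCH
  /16 103.195.0.0: no
  /13 40.248.0.0: no
  /0 0.0.0.0: MATCH
Selected: next-hop 96.228.145.170 via eth0 (matched /8)


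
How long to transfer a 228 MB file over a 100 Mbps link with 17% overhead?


Effective throughput = 100 * (1 - 17/100) = 83 Mbps
File size in Mb = 228 * 8 = 1824 Mb
Time = 1824 / 83
Time = 21.9759 seconds


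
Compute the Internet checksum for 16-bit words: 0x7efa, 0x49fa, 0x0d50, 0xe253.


Sum all words (with carry folding):
+ 0x7efa = 0x7efa
+ 0x49fa = 0xc8f4
+ 0x0d50 = 0xd644
+ 0xe253 = 0xb898
One's complement: ~0xb898
Checksum = 0x4767


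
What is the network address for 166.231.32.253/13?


IP:   10100110.11100111.00100000.11111101
Mask: 11111111.11111000.00000000.00000000
AND operation:
Net:  10100110.11100000.00000000.00000000
Network: 166.224.0.0/13


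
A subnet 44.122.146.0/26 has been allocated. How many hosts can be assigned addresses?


Host bits = 32 - 26 = 6
Total addresses = 2^6 = 64
Usable = total - 2 (network and broadcast)
Usable hosts: 62


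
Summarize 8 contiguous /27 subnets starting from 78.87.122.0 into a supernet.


Original prefix: /27
Number of subnets: 8 = 2^3
New prefix = 27 - 3 = 24
Supernet: 78.87.122.0/24


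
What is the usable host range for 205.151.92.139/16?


Network: 205.151.0.0
Broadcast: 205.151.255.255
First usable = network + 1
Last usable = broadcast - 1
Range: 205.151.0.1 to 205.151.255.254


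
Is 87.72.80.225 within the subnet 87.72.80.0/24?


Subnet network: 87.72.80.0
Test IP AND mask: 87.72.80.0
Yes, 87.72.80.225 is in 87.72.80.0/24


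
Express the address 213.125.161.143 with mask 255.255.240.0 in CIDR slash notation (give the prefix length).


Binary: 11111111.11111111.11110000.00000000
Count leading 1s
Prefix: /20


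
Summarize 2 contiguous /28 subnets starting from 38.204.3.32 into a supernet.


Original prefix: /28
Number of subnets: 2 = 2^1
New prefix = 28 - 1 = 27
Supernet: 38.204.3.32/27


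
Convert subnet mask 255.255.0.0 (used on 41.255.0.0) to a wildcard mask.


Subnet mask: 255.255.0.0
Wildcard = 255.255.255.255 - subnet mask
255 - 255 = 0
255 - 255 = 0
255 - 0 = 255
255 - 0 = 255
Wildcard: 0.0.255.255


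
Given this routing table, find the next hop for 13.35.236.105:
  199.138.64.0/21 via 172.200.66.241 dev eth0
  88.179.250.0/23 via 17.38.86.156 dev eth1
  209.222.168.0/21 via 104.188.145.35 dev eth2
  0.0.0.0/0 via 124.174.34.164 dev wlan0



Longest prefix match for 13.35.236.105:
  /21 199.138.64.0: no
  /23 88.179.250.0: no
  /21 209.222.168.0: no
  /0 0.0.0.0: MATCH
Selected: next-hop 124.174.34.164 via wlan0 (matched /0)


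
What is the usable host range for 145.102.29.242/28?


Network: 145.102.29.240
Broadcast: 145.102.29.255
First usable = network + 1
Last usable = broadcast - 1
Range: 145.102.29.241 to 145.102.29.254


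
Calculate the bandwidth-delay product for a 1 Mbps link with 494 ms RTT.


BDP = bandwidth * RTT
= 1 Mbps * 494 ms
= 1 * 1e6 * 494 / 1000 bits
= 494000 bits
= 61750 bytes
= 60.3027 KB
BDP = 494000 bits (61750 bytes)


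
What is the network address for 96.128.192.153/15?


IP:   01100000.10000000.11000000.10011001
Mask: 11111111.11111110.00000000.00000000
AND operation:
Net:  01100000.10000000.00000000.00000000
Network: 96.128.0.0/15


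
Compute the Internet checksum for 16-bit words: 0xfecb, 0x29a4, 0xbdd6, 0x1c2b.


Sum all words (with carry folding):
+ 0xfecb = 0xfecb
+ 0x29a4 = 0x2870
+ 0xbdd6 = 0xe646
+ 0x1c2b = 0x0272
One's complement: ~0x0272
Checksum = 0xfd8d


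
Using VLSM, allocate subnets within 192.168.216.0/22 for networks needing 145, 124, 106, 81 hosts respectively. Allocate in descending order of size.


145 hosts -> /24 (254 usable): 192.168.216.0/24
124 hosts -> /25 (126 usable): 192.168.217.0/25
106 hosts -> /25 (126 usable): 192.168.217.128/25
81 hosts -> /25 (126 usable): 192.168.218.0/25
Allocation: 192.168.216.0/24 (145 hosts, 254 usable); 192.168.217.0/25 (124 hosts, 126 usable); 192.168.217.128/25 (106 hosts, 126 usable); 192.168.218.0/25 (81 hosts, 126 usable)


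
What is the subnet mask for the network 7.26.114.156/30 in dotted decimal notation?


/30 means 30 network bits, 2 host bits
Binary: 11111111111111111111111111111100
Mask: 255.255.255.252


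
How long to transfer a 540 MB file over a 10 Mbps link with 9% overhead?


Effective throughput = 10 * (1 - 9/100) = 9.1 Mbps
File size in Mb = 540 * 8 = 4320 Mb
Time = 4320 / 9.1
Time = 474.7253 seconds


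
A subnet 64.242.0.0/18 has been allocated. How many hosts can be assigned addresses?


Host bits = 32 - 18 = 14
Total addresses = 2^14 = 16384
Usable = total - 2 (network and broadcast)
Usable hosts: 16382


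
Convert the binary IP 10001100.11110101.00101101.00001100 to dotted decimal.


10001100 = 140
11110101 = 245
00101101 = 45
00001100 = 12
IP: 140.245.45.12


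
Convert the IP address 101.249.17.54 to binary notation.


101 = 01100101
249 = 11111001
17 = 00010001
54 = 00110110
Binary: 01100101.11111001.00010001.00110110


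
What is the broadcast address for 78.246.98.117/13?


Network: 78.240.0.0/13
Host bits = 19
Set all host bits to 1:
Broadcast: 78.247.255.255


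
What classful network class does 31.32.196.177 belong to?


First octet: 31
Binary: 00011111
0xxxxxxx -> Class A (1-126)
Class A, default mask 255.0.0.0 (/8)


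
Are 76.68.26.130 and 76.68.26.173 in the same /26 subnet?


Mask: 255.255.255.192
76.68.26.130 AND mask = 76.68.26.128
76.68.26.173 AND mask = 76.68.26.128
Yes, same subnet (76.68.26.128)


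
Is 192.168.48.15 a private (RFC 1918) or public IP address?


RFC 1918 private ranges:
  10.0.0.0/8 (10.0.0.0 - 10.255.255.255)
  172.16.0.0/12 (172.16.0.0 - 172.31.255.255)
  192.168.0.0/16 (192.168.0.0 - 192.168.255.255)
Private (in 192.168.0.0/16)


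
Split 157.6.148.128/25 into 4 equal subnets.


New prefix = 25 + 2 = 27
Each subnet has 32 addresses
  157.6.148.128/27
  157.6.148.160/27
  157.6.148.192/27
  157.6.148.224/27
Subnets: 157.6.148.128/27, 157.6.148.160/27, 157.6.148.192/27, 157.6.148.224/27


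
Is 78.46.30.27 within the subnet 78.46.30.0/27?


Subnet network: 78.46.30.0
Test IP AND mask: 78.46.30.0
Yes, 78.46.30.27 is in 78.46.30.0/27


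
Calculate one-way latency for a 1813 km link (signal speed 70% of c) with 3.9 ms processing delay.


Speed = 0.7 * 3e5 km/s = 210000 km/s
Propagation delay = 1813 / 210000 = 0.0086 s = 8.6333 ms
Processing delay = 3.9 ms
Total one-way latency = 12.5333 ms


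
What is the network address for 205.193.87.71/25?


IP:   11001101.11000001.01010111.01000111
Mask: 11111111.11111111.11111111.10000000
AND operation:
Net:  11001101.11000001.01010111.00000000
Network: 205.193.87.0/25


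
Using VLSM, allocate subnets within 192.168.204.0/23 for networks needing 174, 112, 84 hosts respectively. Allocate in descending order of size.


174 hosts -> /24 (254 usable): 192.168.204.0/24
112 hosts -> /25 (126 usable): 192.168.205.0/25
84 hosts -> /25 (126 usable): 192.168.205.128/25
Allocation: 192.168.204.0/24 (174 hosts, 254 usable); 192.168.205.0/25 (112 hosts, 126 usable); 192.168.205.128/25 (84 hosts, 126 usable)


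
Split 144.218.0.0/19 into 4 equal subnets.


New prefix = 19 + 2 = 21
Each subnet has 2048 addresses
  144.218.0.0/21
  144.218.8.0/21
  144.218.16.0/21
  144.218.24.0/21
Subnets: 144.218.0.0/21, 144.218.8.0/21, 144.218.16.0/21, 144.218.24.0/21


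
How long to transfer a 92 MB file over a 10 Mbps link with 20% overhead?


Effective throughput = 10 * (1 - 20/100) = 8 Mbps
File size in Mb = 92 * 8 = 736 Mb
Time = 736 / 8
Time = 92 seconds


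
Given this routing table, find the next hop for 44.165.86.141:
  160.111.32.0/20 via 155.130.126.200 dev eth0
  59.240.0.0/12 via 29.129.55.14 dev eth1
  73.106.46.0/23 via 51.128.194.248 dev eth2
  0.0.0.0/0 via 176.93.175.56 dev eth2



Longest prefix match for 44.165.86.141:
  /20 160.111.32.0: no
  /12 59.240.0.0: no
  /23 73.106.46.0: no
  /0 0.0.0.0: MATCH
Selected: next-hop 176.93.175.56 via eth2 (matched /0)


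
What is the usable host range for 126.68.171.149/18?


Network: 126.68.128.0
Broadcast: 126.68.191.255
First usable = network + 1
Last usable = broadcast - 1
Range: 126.68.128.1 to 126.68.191.254


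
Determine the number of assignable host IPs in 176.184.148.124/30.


Host bits = 32 - 30 = 2
Total addresses = 2^2 = 4
Usable = total - 2 (network and broadcast)
Usable hosts: 2


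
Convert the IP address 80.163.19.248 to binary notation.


80 = 01010000
163 = 10100011
19 = 00010011
248 = 11111000
Binary: 01010000.10100011.00010011.11111000


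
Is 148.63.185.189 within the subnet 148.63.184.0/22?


Subnet network: 148.63.184.0
Test IP AND mask: 148.63.184.0
Yes, 148.63.185.189 is in 148.63.184.0/22


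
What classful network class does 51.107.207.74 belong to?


First octet: 51
Binary: 00110011
0xxxxxxx -> Class A (1-126)
Class A, default mask 255.0.0.0 (/8)


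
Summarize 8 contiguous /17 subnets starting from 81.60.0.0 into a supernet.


Original prefix: /17
Number of subnets: 8 = 2^3
New prefix = 17 - 3 = 14
Supernet: 81.60.0.0/14


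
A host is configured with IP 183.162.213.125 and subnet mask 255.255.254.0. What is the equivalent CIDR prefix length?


Binary: 11111111.11111111.11111110.00000000
Count leading 1s
Prefix: /23


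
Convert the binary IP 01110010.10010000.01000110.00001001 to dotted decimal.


01110010 = 114
10010000 = 144
01000110 = 70
00001001 = 9
IP: 114.144.70.9


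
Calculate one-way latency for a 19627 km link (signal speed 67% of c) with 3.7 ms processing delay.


Speed = 0.67 * 3e5 km/s = 201000 km/s
Propagation delay = 19627 / 201000 = 0.0976 s = 97.6468 ms
Processing delay = 3.7 ms
Total one-way latency = 101.3468 ms


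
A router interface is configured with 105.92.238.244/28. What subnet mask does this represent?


/28 means 28 network bits, 4 host bits
Binary: 11111111111111111111111111110000
Mask: 255.255.255.240


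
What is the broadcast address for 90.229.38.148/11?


Network: 90.224.0.0/11
Host bits = 21
Set all host bits to 1:
Broadcast: 90.255.255.255


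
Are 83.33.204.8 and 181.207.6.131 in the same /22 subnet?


Mask: 255.255.252.0
83.33.204.8 AND mask = 83.33.204.0
181.207.6.131 AND mask = 181.207.4.0
No, different subnets (83.33.204.0 vs 181.207.4.0)


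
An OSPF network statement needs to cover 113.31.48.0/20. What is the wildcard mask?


Subnet mask: 255.255.240.0
Wildcard = 255.255.255.255 - subnet mask
255 - 255 = 0
255 - 255 = 0
255 - 240 = 15
255 - 0 = 255
Wildcard: 0.0.15.255


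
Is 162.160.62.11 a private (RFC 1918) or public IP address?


RFC 1918 private ranges:
  10.0.0.0/8 (10.0.0.0 - 10.255.255.255)
  172.16.0.0/12 (172.16.0.0 - 172.31.255.255)
  192.168.0.0/16 (192.168.0.0 - 192.168.255.255)
Public (not in any RFC 1918 range)


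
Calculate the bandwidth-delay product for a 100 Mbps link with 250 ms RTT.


BDP = bandwidth * RTT
= 100 Mbps * 250 ms
= 100 * 1e6 * 250 / 1000 bits
= 25000000 bits
= 3125000 bytes
= 3051.7578 KB
BDP = 25000000 bits (3125000 bytes)


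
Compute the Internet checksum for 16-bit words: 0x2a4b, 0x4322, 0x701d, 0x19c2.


Sum all words (with carry folding):
+ 0x2a4b = 0x2a4b
+ 0x4322 = 0x6d6d
+ 0x701d = 0xdd8a
+ 0x19c2 = 0xf74c
One's complement: ~0xf74c
Checksum = 0x08b3


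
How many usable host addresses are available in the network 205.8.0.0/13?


Host bits = 32 - 13 = 19
Total addresses = 2^19 = 524288
Usable = total - 2 (network and broadcast)
Usable hosts: 524286


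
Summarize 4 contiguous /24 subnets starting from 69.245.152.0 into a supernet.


Original prefix: /24
Number of subnets: 4 = 2^2
New prefix = 24 - 2 = 22
Supernet: 69.245.152.0/22


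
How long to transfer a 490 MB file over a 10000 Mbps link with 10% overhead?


Effective throughput = 10000 * (1 - 10/100) = 9000 Mbps
File size in Mb = 490 * 8 = 3920 Mb
Time = 3920 / 9000
Time = 0.4356 seconds


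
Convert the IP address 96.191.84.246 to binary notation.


96 = 01100000
191 = 10111111
84 = 01010100
246 = 11110110
Binary: 01100000.10111111.01010100.11110110


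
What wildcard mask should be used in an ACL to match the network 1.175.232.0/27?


Subnet mask: 255.255.255.224
Wildcard = 255.255.255.255 - subnet mask
255 - 255 = 0
255 - 255 = 0
255 - 255 = 0
255 - 224 = 31
Wildcard: 0.0.0.31


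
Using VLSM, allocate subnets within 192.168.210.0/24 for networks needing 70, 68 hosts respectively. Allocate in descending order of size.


70 hosts -> /25 (126 usable): 192.168.210.0/25
68 hosts -> /25 (126 usable): 192.168.210.128/25
Allocation: 192.168.210.0/25 (70 hosts, 126 usable); 192.168.210.128/25 (68 hosts, 126 usable)


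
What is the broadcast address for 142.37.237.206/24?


Network: 142.37.237.0/24
Host bits = 8
Set all host bits to 1:
Broadcast: 142.37.237.255


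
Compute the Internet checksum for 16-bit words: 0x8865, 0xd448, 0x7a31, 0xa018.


Sum all words (with carry folding):
+ 0x8865 = 0x8865
+ 0xd448 = 0x5cae
+ 0x7a31 = 0xd6df
+ 0xa018 = 0x76f8
One's complement: ~0x76f8
Checksum = 0x8907


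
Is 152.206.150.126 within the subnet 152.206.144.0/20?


Subnet network: 152.206.144.0
Test IP AND mask: 152.206.144.0
Yes, 152.206.150.126 is in 152.206.144.0/20


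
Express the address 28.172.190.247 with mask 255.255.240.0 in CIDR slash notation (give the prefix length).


Binary: 11111111.11111111.11110000.00000000
Count leading 1s
Prefix: /20


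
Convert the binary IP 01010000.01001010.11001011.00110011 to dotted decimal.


01010000 = 80
01001010 = 74
11001011 = 203
00110011 = 51
IP: 80.74.203.51


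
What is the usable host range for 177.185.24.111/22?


Network: 177.185.24.0
Broadcast: 177.185.27.255
First usable = network + 1
Last usable = broadcast - 1
Range: 177.185.24.1 to 177.185.27.254


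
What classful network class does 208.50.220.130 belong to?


First octet: 208
Binary: 11010000
110xxxxx -> Class C (192-223)
Class C, default mask 255.255.255.0 (/24)


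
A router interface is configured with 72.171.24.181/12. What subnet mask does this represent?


/12 means 12 network bits, 20 host bits
Binary: 11111111111100000000000000000000
Mask: 255.240.0.0


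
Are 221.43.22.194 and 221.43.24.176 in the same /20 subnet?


Mask: 255.255.240.0
221.43.22.194 AND mask = 221.43.16.0
221.43.24.176 AND mask = 221.43.16.0
Yes, same subnet (221.43.16.0)


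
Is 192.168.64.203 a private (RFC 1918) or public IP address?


RFC 1918 private ranges:
  10.0.0.0/8 (10.0.0.0 - 10.255.255.255)
  172.16.0.0/12 (172.16.0.0 - 172.31.255.255)
  192.168.0.0/16 (192.168.0.0 - 192.168.255.255)
Private (in 192.168.0.0/16)


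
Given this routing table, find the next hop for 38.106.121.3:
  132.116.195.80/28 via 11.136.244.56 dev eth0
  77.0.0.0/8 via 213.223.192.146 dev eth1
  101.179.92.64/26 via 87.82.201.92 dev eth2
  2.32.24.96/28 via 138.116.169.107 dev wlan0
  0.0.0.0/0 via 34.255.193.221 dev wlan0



Longest prefix match for 38.106.121.3:
  /28 132.116.195.80: no
  /8 77.0.0.0: no
  /26 101.179.92.64: no
  /28 2.32.24.96: no
  /0 0.0.0.0: MATCH
Selected: next-hop 34.255.193.221 via wlan0 (matched /0)


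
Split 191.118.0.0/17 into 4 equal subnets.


New prefix = 17 + 2 = 19
Each subnet has 8192 addresses
  191.118.0.0/19
  191.118.32.0/19
  191.118.64.0/19
  191.118.96.0/19
Subnets: 191.118.0.0/19, 191.118.32.0/19, 191.118.64.0/19, 191.118.96.0/19


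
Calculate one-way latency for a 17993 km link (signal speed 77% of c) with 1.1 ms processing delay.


Speed = 0.77 * 3e5 km/s = 231000 km/s
Propagation delay = 17993 / 231000 = 0.0779 s = 77.8918 ms
Processing delay = 1.1 ms
Total one-way latency = 78.9918 ms


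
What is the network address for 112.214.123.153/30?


IP:   01110000.11010110.01111011.10011001
Mask: 11111111.11111111.11111111.11111100
AND operation:
Net:  01110000.11010110.01111011.10011000
Network: 112.214.123.152/30


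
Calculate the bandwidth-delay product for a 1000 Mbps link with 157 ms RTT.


BDP = bandwidth * RTT
= 1000 Mbps * 157 ms
= 1000 * 1e6 * 157 / 1000 bits
= 157000000 bits
= 19625000 bytes
= 19165.0391 KB
BDP = 157000000 bits (19625000 bytes)


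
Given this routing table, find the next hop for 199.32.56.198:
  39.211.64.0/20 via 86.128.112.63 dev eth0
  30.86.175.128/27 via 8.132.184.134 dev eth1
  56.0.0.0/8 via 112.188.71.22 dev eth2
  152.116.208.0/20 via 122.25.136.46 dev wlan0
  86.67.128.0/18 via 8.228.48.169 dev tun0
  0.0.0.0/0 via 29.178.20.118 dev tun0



Longest prefix match for 199.32.56.198:
  /20 39.211.64.0: no
  /27 30.86.175.128: no
  /8 56.0.0.0: no
  /20 152.116.208.0: no
  /18 86.67.128.0: no
  /0 0.0.0.0: MATCH
Selected: next-hop 29.178.20.118 via tun0 (matched /0)
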